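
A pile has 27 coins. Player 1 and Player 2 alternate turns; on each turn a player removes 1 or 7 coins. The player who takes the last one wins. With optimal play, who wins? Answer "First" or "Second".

First

Compute winning (W) and losing (L) positions by backward induction:
i:   0  1  2  3  4  5  6  7  8  9 10 11 12 13 14 15 16 17 18 19 20 21 22 23 24 25 26 27
     L  W  L  W  L  W  L  W  L  W  L  W  L  W  L  W  L  W  L  W  L  W  L  W  L  W  L  W
Position 27 is W, so the first player wins.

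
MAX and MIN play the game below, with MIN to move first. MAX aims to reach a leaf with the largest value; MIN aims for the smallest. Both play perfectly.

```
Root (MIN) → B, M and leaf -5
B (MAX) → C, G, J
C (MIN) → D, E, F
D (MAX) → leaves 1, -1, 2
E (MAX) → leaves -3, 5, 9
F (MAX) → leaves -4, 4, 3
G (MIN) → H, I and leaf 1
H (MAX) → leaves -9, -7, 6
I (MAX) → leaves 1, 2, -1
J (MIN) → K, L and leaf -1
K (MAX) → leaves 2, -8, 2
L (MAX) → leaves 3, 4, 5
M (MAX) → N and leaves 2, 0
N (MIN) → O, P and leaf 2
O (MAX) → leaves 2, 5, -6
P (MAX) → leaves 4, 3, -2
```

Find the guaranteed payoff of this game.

D (MAX): max(1, -1, 2) = 2
E (MAX): max(-3, 5, 9) = 9
F (MAX): max(-4, 4, 3) = 4
C (MIN): min(2, 9, 4) = 2
H (MAX): max(-9, -7, 6) = 6
I (MAX): max(1, 2, -1) = 2
G (MIN): min(6, 2, 1) = 1
K (MAX): max(2, -8, 2) = 2
L (MAX): max(3, 4, 5) = 5
J (MIN): min(2, 5, -1) = -1
B (MAX): max(2, 1, -1) = 2
O (MAX): max(2, 5, -6) = 5
P (MAX): max(4, 3, -2) = 4
N (MIN): min(5, 4, 2) = 2
M (MAX): max(2, 2, 0) = 2
Root (MIN): min(2, 2, -5) = -5

-5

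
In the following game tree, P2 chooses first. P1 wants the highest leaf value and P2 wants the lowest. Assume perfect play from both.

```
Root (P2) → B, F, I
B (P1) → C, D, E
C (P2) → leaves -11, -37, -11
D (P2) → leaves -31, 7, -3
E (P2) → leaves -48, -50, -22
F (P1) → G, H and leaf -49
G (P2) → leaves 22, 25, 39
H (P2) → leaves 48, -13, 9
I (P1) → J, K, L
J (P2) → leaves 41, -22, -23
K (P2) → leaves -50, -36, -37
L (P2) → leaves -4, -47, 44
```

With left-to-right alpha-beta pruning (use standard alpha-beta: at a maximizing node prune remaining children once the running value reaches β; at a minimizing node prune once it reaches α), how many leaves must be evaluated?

13

C [α=-∞,β=+∞]: v=-37
D [α=-37,β=+∞]: v=-31
E [α=-31,β=+∞]: v=-48 after child 1 ≤ α → α-cutoff, skip 2
B [α=-∞,β=+∞]: v=-31
G [α=-∞,β=-31]: v=22
F [α=-∞,β=-31]: v=22 after child 1 ≥ β → β-cutoff, skip 2
J [α=-∞,β=-31]: v=-23
I [α=-∞,β=-31]: v=-23 after child 1 ≥ β → β-cutoff, skip 2
Root [α=-∞,β=+∞]: v=-31
Leaves evaluated: 13 of 25.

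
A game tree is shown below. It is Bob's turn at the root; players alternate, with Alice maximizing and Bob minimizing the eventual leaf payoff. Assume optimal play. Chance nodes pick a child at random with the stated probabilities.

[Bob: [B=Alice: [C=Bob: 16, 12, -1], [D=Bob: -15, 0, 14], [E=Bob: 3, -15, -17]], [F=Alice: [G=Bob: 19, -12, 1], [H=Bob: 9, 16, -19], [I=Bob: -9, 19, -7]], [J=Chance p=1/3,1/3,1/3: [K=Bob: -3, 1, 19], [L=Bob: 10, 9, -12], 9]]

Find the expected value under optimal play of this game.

-9

C (Bob): min(16, 12, -1) = -1
D (Bob): min(-15, 0, 14) = -15
E (Bob): min(3, -15, -17) = -17
B (Alice): max(-1, -15, -17) = -1
G (Bob): min(19, -12, 1) = -12
H (Bob): min(9, 16, -19) = -19
I (Bob): min(-9, 19, -7) = -9
F (Alice): max(-12, -19, -9) = -9
K (Bob): min(-3, 1, 19) = -3
L (Bob): min(10, 9, -12) = -12
J (Chance): 1/3·-3 + 1/3·-12 + 1/3·9 = -2
Root (Bob): min(-1, -9, -2) = -9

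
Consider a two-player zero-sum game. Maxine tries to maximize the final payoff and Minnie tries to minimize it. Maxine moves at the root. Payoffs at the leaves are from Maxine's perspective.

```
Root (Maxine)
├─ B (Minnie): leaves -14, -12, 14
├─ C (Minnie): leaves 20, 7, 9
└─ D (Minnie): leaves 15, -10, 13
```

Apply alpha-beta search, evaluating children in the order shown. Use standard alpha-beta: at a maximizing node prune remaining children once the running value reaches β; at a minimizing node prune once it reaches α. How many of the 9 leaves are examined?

B [α=-∞,β=+∞]: v=-14
C [α=-14,β=+∞]: v=7
D [α=7,β=+∞]: v=-10 after child 2 ≤ α → α-cutoff, skip 1
Root [α=-∞,β=+∞]: v=7
Leaves evaluated: 8 of 9.

8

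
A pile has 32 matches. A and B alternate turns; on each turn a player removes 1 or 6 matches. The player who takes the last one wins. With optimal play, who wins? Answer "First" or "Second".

Second

W/L table (W = player to move can force a win):
i:   0  1  2  3  4  5  6  7  8  9 10 11 12 13 14 15 16 17 18 19 20 21 22 23 24 25 26 27 28 29 30 31 32
     L  W  L  W  L  W  W  L  W  L  W  L  W  W  L  W  L  W  L  W  W  L  W  L  W  L  W  W  L  W  L  W  L
Position 32 is L, so the second player wins.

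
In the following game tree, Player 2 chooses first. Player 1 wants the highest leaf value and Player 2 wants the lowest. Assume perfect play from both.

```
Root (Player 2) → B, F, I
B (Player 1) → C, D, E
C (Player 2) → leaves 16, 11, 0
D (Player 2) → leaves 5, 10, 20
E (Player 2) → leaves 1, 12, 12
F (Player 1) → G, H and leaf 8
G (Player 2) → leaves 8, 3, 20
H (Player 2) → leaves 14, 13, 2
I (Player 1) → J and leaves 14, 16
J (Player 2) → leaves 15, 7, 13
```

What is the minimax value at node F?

8

G: min(8, 3, 20) = 3
H: min(14, 13, 2) = 2
F: max(3, 2, 8) = 8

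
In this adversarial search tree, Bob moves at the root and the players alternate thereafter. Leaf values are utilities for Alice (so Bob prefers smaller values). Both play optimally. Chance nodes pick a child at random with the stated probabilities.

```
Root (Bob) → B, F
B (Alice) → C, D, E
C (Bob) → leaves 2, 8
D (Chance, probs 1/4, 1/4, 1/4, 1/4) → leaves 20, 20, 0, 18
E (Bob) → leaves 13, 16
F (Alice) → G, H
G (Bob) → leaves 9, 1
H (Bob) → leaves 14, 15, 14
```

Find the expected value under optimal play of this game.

14

C (Bob): min(2, 8) = 2
D (Chance): 1/4·20 + 1/4·20 + 1/4·0 + 1/4·18 = 14.5
E (Bob): min(13, 16) = 13
B (Alice): max(2, 14.5, 13) = 14.5
G (Bob): min(9, 1) = 1
H (Bob): min(14, 15, 14) = 14
F (Alice): max(1, 14) = 14
Root (Bob): min(14.5, 14) = 14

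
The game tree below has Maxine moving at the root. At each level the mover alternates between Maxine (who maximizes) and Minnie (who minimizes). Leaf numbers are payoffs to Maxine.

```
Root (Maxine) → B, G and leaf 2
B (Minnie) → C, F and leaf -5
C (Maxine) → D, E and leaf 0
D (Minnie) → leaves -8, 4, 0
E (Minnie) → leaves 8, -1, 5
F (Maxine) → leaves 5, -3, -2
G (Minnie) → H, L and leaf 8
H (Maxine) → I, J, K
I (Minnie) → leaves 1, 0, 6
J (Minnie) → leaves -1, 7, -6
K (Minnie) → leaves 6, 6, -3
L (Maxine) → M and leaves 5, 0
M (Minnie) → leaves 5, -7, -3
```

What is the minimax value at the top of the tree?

2

D (Minnie): min(-8, 4, 0) = -8
E (Minnie): min(8, -1, 5) = -1
C (Maxine): max(-8, -1, 0) = 0
F (Maxine): max(5, -3, -2) = 5
B (Minnie): min(0, 5, -5) = -5
I (Minnie): min(1, 0, 6) = 0
J (Minnie): min(-1, 7, -6) = -6
K (Minnie): min(6, 6, -3) = -3
H (Maxine): max(0, -6, -3) = 0
M (Minnie): min(5, -7, -3) = -7
L (Maxine): max(-7, 5, 0) = 5
G (Minnie): min(0, 5, 8) = 0
Root (Maxine): max(-5, 0, 2) = 2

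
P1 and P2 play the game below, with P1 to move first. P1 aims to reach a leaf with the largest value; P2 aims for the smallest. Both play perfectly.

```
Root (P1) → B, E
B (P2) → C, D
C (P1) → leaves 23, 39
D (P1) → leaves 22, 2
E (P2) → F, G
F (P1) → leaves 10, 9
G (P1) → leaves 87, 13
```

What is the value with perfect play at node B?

22

C: max(23, 39) = 39
D: max(22, 2) = 22
B: min(39, 22) = 22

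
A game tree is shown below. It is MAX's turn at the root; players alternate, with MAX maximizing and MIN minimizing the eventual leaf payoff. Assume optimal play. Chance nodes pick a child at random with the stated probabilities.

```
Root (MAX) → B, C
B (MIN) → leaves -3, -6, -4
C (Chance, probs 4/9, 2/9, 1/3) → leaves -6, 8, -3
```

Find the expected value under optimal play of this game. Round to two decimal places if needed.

B (MIN): min(-3, -6, -4) = -6
C (Chance): 4/9·-6 + 2/9·8 + 1/3·-3 = -1.89
Root (MAX): max(-6, -1.89) = -1.89

-1.89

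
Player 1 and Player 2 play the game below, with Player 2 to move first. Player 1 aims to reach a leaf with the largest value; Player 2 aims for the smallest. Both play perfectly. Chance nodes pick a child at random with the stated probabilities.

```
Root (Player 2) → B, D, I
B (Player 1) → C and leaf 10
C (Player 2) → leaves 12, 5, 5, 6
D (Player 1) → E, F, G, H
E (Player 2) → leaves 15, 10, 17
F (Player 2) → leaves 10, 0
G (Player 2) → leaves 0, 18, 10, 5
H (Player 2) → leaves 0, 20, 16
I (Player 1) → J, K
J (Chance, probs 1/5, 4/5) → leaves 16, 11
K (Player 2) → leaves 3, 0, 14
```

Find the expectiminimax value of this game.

C (Player 2): min(12, 5, 5, 6) = 5
B (Player 1): max(5, 10) = 10
E (Player 2): min(15, 10, 17) = 10
F (Player 2): min(10, 0) = 0
G (Player 2): min(0, 18, 10, 5) = 0
H (Player 2): min(0, 20, 16) = 0
D (Player 1): max(10, 0, 0, 0) = 10
J (Chance): 1/5·16 + 4/5·11 = 12
K (Player 2): min(3, 0, 14) = 0
I (Player 1): max(12, 0) = 12
Root (Player 2): min(10, 10, 12) = 10

10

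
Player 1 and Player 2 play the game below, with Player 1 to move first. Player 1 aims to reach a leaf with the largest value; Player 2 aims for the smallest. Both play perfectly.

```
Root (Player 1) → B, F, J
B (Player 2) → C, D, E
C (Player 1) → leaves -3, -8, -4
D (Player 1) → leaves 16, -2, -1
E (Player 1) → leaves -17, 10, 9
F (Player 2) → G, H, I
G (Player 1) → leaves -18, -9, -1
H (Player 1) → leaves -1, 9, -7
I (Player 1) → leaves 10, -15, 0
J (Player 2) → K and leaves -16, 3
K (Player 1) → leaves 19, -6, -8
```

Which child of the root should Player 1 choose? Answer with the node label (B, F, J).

C (Player 1): max(-3, -8, -4) = -3
D (Player 1): max(16, -2, -1) = 16
E (Player 1): max(-17, 10, 9) = 10
B (Player 2): min(-3, 16, 10) = -3
G (Player 1): max(-18, -9, -1) = -1
H (Player 1): max(-1, 9, -7) = 9
I (Player 1): max(10, -15, 0) = 10
F (Player 2): min(-1, 9, 10) = -1
K (Player 1): max(19, -6, -8) = 19
J (Player 2): min(19, -16, 3) = -16
Root (Player 1): max(-3, -1, -16) = -1
Player 1 picks the child with the highest value: F (value -1).

F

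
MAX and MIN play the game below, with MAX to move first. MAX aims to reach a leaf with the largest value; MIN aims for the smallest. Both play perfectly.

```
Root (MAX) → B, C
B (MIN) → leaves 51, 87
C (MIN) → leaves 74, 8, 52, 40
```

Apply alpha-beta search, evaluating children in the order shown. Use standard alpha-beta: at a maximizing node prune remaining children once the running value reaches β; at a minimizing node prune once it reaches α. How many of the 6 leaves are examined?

4

B [α=-∞,β=+∞]: v=51
C [α=51,β=+∞]: v=8 after child 2 ≤ α → α-cutoff, skip 2
Root [α=-∞,β=+∞]: v=51
Leaves evaluated: 4 of 6.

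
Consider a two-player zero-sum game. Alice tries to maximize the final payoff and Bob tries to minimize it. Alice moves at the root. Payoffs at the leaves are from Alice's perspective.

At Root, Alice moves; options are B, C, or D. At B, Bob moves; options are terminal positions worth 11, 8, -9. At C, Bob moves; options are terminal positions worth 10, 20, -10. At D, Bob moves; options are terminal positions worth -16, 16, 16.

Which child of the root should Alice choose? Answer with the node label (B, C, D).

B

B (Bob): min(11, 8, -9) = -9
C (Bob): min(10, 20, -10) = -10
D (Bob): min(-16, 16, 16) = -16
Root (Alice): max(-9, -10, -16) = -9
Alice picks the child with the highest value: B (value -9).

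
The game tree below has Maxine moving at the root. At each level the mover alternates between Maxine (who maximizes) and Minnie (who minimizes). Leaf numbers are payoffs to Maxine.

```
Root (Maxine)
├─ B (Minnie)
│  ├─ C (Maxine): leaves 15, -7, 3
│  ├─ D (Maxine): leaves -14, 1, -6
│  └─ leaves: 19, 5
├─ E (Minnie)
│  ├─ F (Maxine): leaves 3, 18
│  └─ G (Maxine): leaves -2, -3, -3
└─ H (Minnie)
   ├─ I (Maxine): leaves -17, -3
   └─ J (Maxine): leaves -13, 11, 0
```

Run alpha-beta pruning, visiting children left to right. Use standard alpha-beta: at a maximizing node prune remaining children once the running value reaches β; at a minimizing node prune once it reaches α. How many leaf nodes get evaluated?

C [α=-∞,β=+∞]: v=15
D [α=-∞,β=15]: v=1
B [α=-∞,β=+∞]: v=1
F [α=1,β=+∞]: v=18
G [α=1,β=18]: v=-2
E [α=1,β=+∞]: v=-2
I [α=1,β=+∞]: v=-3
H [α=1,β=+∞]: v=-3 after child 1 ≤ α → α-cutoff, skip 1
Root [α=-∞,β=+∞]: v=1
Leaves evaluated: 15 of 18.

15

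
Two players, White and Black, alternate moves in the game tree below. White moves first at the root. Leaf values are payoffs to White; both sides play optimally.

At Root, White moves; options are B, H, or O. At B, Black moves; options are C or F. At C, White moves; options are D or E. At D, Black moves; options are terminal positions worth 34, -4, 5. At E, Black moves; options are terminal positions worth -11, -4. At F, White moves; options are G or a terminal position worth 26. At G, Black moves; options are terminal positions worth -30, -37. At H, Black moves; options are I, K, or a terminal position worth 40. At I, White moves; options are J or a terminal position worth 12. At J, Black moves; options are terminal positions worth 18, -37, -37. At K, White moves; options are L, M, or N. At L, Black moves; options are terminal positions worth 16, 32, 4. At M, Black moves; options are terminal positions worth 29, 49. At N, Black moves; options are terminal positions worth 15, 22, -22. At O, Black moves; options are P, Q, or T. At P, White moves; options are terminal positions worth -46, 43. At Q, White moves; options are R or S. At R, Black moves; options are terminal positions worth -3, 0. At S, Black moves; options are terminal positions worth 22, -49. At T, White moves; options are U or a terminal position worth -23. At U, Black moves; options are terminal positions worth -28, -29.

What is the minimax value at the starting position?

D (Black): min(34, -4, 5) = -4
E (Black): min(-11, -4) = -11
C (White): max(-4, -11) = -4
G (Black): min(-30, -37) = -37
F (White): max(-37, 26) = 26
B (Black): min(-4, 26) = -4
J (Black): min(18, -37, -37) = -37
I (White): max(-37, 12) = 12
L (Black): min(16, 32, 4) = 4
M (Black): min(29, 49) = 29
N (Black): min(15, 22, -22) = -22
K (White): max(4, 29, -22) = 29
H (Black): min(12, 29, 40) = 12
P (White): max(-46, 43) = 43
R (Black): min(-3, 0) = -3
S (Black): min(22, -49) = -49
Q (White): max(-3, -49) = -3
U (Black): min(-28, -29) = -29
T (White): max(-29, -23) = -23
O (Black): min(43, -3, -23) = -23
Root (White): max(-4, 12, -23) = 12

12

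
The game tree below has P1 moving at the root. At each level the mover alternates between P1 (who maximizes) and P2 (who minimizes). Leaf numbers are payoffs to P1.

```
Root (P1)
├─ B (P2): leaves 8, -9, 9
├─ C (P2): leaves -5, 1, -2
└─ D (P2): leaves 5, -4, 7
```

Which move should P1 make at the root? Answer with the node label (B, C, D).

B (P2): min(8, -9, 9) = -9
C (P2): min(-5, 1, -2) = -5
D (P2): min(5, -4, 7) = -4
Root (P1): max(-9, -5, -4) = -4
P1 picks the child with the highest value: D (value -4).

D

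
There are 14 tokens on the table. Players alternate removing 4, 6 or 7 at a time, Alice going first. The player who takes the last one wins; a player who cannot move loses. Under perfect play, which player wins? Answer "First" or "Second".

Second

Mark each pile size as W (mover wins) or L (mover loses):
i:   0  1  2  3  4  5  6  7  8  9 10 11 12 13 14
     L  L  L  L  W  W  W  W  W  W  W  L  L  L  L
Position 14 is L, so the second player wins.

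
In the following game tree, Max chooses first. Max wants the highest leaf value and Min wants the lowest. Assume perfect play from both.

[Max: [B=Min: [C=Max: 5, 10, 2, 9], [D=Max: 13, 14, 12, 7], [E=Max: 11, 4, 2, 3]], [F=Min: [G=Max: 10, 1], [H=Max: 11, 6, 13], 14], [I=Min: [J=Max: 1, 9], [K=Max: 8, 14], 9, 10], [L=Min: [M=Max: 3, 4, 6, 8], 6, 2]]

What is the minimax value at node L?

M: max(3, 4, 6, 8) = 8
L: min(8, 6, 2) = 2

2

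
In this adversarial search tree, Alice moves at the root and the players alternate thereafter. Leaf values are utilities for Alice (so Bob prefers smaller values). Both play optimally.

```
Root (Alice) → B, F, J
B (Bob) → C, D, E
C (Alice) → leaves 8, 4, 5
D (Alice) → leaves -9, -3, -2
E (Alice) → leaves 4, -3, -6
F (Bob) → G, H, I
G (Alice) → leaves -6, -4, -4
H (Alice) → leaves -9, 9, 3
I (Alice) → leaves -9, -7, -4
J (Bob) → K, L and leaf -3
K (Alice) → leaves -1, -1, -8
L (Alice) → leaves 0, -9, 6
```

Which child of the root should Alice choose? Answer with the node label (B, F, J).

B

C (Alice): max(8, 4, 5) = 8
D (Alice): max(-9, -3, -2) = -2
E (Alice): max(4, -3, -6) = 4
B (Bob): min(8, -2, 4) = -2
G (Alice): max(-6, -4, -4) = -4
H (Alice): max(-9, 9, 3) = 9
I (Alice): max(-9, -7, -4) = -4
F (Bob): min(-4, 9, -4) = -4
K (Alice): max(-1, -1, -8) = -1
L (Alice): max(0, -9, 6) = 6
J (Bob): min(-1, 6, -3) = -3
Root (Alice): max(-2, -4, -3) = -2
Alice picks the child with the highest value: B (value -2).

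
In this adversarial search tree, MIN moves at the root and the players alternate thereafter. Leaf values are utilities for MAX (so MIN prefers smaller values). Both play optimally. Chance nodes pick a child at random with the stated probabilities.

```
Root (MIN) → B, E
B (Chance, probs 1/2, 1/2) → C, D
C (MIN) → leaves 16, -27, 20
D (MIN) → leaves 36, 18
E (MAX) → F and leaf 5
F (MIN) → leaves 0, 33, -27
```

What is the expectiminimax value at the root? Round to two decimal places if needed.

C (MIN): min(16, -27, 20) = -27
D (MIN): min(36, 18) = 18
B (Chance): 1/2·-27 + 1/2·18 = -4.5
F (MIN): min(0, 33, -27) = -27
E (MAX): max(-27, 5) = 5
Root (MIN): min(-4.5, 5) = -4.5

-4.5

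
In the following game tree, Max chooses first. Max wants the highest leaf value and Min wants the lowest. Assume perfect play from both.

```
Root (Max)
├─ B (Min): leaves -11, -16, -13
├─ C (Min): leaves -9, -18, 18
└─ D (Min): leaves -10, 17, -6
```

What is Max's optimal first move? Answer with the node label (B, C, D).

D

B (Min): min(-11, -16, -13) = -16
C (Min): min(-9, -18, 18) = -18
D (Min): min(-10, 17, -6) = -10
Root (Max): max(-16, -18, -10) = -10
Max picks the child with the highest value: D (value -10).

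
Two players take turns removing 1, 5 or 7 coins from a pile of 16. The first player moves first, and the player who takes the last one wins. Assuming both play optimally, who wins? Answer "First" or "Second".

Second

Positions where the player to move wins (W) vs loses (L):
i:   0  1  2  3  4  5  6  7  8  9 10 11 12 13 14 15 16
     L  W  L  W  L  W  L  W  L  W  L  W  L  W  L  W  L
Position 16 is L, so the second player wins.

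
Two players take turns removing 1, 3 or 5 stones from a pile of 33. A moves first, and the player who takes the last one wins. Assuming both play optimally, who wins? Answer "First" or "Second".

First

Mark each pile size as W (mover wins) or L (mover loses):
i:   0  1  2  3  4  5  6  7  8  9 10 11 12 13 14 15 16 17 18 19 20 21 22 23 24 25 26 27 28 29 30 31 32 33
     L  W  L  W  L  W  L  W  L  W  L  W  L  W  L  W  L  W  L  W  L  W  L  W  L  W  L  W  L  W  L  W  L  W
Position 33 is W, so the first player wins.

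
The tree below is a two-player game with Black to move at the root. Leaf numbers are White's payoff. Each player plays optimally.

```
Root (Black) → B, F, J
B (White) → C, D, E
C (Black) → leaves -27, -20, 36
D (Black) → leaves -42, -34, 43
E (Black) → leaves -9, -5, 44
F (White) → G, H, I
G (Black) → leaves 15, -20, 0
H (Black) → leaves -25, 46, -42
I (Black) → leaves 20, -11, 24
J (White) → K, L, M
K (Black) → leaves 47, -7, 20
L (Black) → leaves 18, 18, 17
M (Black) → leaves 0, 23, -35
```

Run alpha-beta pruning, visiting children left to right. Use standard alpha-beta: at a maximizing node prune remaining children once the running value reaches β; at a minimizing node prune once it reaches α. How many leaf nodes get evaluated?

C [α=-∞,β=+∞]: v=-27
D [α=-27,β=+∞]: v=-42 after child 1 ≤ α → α-cutoff, skip 2
E [α=-27,β=+∞]: v=-9
B [α=-∞,β=+∞]: v=-9
G [α=-∞,β=-9]: v=-20
H [α=-20,β=-9]: v=-25 after child 1 ≤ α → α-cutoff, skip 2
I [α=-20,β=-9]: v=-11
F [α=-∞,β=-9]: v=-11
K [α=-∞,β=-11]: v=-7
J [α=-∞,β=-11]: v=-7 after child 1 ≥ β → β-cutoff, skip 2
Root [α=-∞,β=+∞]: v=-11
Leaves evaluated: 17 of 27.

17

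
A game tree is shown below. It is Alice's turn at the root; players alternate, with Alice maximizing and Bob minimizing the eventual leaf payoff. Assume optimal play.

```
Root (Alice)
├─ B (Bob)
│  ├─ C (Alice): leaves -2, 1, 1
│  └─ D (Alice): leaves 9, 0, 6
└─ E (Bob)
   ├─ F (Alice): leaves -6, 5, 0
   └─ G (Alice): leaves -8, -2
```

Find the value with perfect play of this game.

C (Alice): max(-2, 1, 1) = 1
D (Alice): max(9, 0, 6) = 9
B (Bob): min(1, 9) = 1
F (Alice): max(-6, 5, 0) = 5
G (Alice): max(-8, -2) = -2
E (Bob): min(5, -2) = -2
Root (Alice): max(1, -2) = 1

1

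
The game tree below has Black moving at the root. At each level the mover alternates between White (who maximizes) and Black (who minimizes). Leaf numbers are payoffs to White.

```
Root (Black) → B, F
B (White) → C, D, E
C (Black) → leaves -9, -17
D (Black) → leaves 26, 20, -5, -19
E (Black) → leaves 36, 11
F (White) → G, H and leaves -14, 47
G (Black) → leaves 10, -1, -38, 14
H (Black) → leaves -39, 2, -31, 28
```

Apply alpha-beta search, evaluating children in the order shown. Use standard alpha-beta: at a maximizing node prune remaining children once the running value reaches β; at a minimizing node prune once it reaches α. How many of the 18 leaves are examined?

C [α=-∞,β=+∞]: v=-17
D [α=-17,β=+∞]: v=-19
E [α=-17,β=+∞]: v=11
B [α=-∞,β=+∞]: v=11
G [α=-∞,β=11]: v=-38
H [α=-38,β=11]: v=-39 after child 1 ≤ α → α-cutoff, skip 3
F [α=-∞,β=11]: v=47
Root [α=-∞,β=+∞]: v=11
Leaves evaluated: 15 of 18.

15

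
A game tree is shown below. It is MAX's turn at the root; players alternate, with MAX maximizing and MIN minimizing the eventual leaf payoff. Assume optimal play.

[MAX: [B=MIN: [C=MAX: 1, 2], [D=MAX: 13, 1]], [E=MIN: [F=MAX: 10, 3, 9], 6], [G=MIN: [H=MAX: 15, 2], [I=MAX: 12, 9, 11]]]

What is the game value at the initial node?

C (MAX): max(1, 2) = 2
D (MAX): max(13, 1) = 13
B (MIN): min(2, 13) = 2
F (MAX): max(10, 3, 9) = 10
E (MIN): min(10, 6) = 6
H (MAX): max(15, 2) = 15
I (MAX): max(12, 9, 11) = 12
G (MIN): min(15, 12) = 12
Root (MAX): max(2, 6, 12) = 12

12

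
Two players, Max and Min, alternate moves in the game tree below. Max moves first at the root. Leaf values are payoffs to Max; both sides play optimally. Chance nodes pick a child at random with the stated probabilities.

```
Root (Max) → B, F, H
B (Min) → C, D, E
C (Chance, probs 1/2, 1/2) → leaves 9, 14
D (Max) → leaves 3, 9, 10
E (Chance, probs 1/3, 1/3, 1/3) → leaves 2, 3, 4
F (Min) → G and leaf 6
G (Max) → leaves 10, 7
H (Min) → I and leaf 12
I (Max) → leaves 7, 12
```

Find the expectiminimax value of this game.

C (Chance): 1/2·9 + 1/2·14 = 11.5
D (Max): max(3, 9, 10) = 10
E (Chance): 1/3·2 + 1/3·3 + 1/3·4 = 3
B (Min): min(11.5, 10, 3) = 3
G (Max): max(10, 7) = 10
F (Min): min(10, 6) = 6
I (Max): max(7, 12) = 12
H (Min): min(12, 12) = 12
Root (Max): max(3, 6, 12) = 12

12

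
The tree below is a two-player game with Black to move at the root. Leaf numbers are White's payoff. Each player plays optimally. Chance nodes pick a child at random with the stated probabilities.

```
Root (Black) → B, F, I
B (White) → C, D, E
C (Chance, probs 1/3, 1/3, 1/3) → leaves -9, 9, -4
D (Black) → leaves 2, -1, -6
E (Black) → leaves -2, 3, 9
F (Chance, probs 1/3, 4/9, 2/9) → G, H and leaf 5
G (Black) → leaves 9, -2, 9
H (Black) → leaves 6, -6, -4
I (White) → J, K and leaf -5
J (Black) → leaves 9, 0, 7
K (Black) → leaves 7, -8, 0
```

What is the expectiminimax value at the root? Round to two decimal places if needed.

-2.22

C (Chance): 1/3·-9 + 1/3·9 + 1/3·-4 = -1.33
D (Black): min(2, -1, -6) = -6
E (Black): min(-2, 3, 9) = -2
B (White): max(-1.33, -6, -2) = -1.33
G (Black): min(9, -2, 9) = -2
H (Black): min(6, -6, -4) = -6
F (Chance): 1/3·-2 + 4/9·-6 + 2/9·5 = -2.22
J (Black): min(9, 0, 7) = 0
K (Black): min(7, -8, 0) = -8
I (White): max(0, -8, -5) = 0
Root (Black): min(-1.33, -2.22, 0) = -2.22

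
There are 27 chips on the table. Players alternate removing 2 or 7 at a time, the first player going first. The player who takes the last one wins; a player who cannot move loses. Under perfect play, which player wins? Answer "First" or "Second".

Second

i:   0  1  2  3  4  5  6  7  8  9 10 11 12 13 14 15 16 17 18 19 20 21 22 23 24 25 26 27
     L  L  W  W  L  L  W  W  W  L  L  W  W  L  L  W  W  W  L  L  W  W  L  L  W  W  W  L
Position 27 is L, so the second player wins.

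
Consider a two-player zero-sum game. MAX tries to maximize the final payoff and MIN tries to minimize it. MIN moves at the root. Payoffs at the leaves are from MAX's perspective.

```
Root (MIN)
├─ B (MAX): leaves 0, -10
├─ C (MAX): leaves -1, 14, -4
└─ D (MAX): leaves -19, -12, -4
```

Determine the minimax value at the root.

B (MAX): max(0, -10) = 0
C (MAX): max(-1, 14, -4) = 14
D (MAX): max(-19, -12, -4) = -4
Root (MIN): min(0, 14, -4) = -4

-4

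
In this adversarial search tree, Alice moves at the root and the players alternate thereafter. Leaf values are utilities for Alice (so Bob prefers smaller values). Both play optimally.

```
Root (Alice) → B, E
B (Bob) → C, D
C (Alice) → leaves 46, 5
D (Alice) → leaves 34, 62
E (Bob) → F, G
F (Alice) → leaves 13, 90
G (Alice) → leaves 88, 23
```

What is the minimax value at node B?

C: max(46, 5) = 46
D: max(34, 62) = 62
B: min(46, 62) = 46

46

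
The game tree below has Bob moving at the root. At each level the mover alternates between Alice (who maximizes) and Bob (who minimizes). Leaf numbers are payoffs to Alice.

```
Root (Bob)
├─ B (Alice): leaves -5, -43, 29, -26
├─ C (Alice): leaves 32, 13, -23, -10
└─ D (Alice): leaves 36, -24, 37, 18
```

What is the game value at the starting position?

B (Alice): max(-5, -43, 29, -26) = 29
C (Alice): max(32, 13, -23, -10) = 32
D (Alice): max(36, -24, 37, 18) = 37
Root (Bob): min(29, 32, 37) = 29

29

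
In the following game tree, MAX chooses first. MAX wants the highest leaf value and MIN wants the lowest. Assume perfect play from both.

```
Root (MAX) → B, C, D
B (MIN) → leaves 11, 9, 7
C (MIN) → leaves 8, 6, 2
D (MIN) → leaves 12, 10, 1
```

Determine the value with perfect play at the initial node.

B (MIN): min(11, 9, 7) = 7
C (MIN): min(8, 6, 2) = 2
D (MIN): min(12, 10, 1) = 1
Root (MAX): max(7, 2, 1) = 7

7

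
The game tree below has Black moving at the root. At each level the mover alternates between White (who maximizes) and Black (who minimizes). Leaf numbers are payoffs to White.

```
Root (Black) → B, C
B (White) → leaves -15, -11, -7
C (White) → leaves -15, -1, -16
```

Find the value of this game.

B (White): max(-15, -11, -7) = -7
C (White): max(-15, -1, -16) = -1
Root (Black): min(-7, -1) = -7

-7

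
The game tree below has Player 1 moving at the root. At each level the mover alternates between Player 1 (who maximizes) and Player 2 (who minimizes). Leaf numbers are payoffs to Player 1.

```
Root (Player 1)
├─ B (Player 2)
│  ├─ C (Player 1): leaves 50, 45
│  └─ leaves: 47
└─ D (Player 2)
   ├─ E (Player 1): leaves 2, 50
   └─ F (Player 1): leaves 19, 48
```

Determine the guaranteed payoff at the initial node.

48

C (Player 1): max(50, 45) = 50
B (Player 2): min(50, 47) = 47
E (Player 1): max(2, 50) = 50
F (Player 1): max(19, 48) = 48
D (Player 2): min(50, 48) = 48
Root (Player 1): max(47, 48) = 48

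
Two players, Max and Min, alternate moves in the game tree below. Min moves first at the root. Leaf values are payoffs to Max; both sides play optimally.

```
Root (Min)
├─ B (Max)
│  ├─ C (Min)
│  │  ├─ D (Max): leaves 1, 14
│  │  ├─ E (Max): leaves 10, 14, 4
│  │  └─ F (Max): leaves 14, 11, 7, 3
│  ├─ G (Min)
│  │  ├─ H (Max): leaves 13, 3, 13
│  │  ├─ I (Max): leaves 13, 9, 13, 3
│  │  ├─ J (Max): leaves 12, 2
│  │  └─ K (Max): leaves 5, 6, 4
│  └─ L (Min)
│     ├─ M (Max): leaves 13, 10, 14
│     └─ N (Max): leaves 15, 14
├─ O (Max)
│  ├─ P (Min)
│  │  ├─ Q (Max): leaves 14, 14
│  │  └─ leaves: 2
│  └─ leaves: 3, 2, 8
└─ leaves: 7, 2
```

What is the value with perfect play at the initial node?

2

D (Max): max(1, 14) = 14
E (Max): max(10, 14, 4) = 14
F (Max): max(14, 11, 7, 3) = 14
C (Min): min(14, 14, 14) = 14
H (Max): max(13, 3, 13) = 13
I (Max): max(13, 9, 13, 3) = 13
J (Max): max(12, 2) = 12
K (Max): max(5, 6, 4) = 6
G (Min): min(13, 13, 12, 6) = 6
M (Max): max(13, 10, 14) = 14
N (Max): max(15, 14) = 15
L (Min): min(14, 15) = 14
B (Max): max(14, 6, 14) = 14
Q (Max): max(14, 14) = 14
P (Min): min(14, 2) = 2
O (Max): max(2, 3, 2, 8) = 8
Root (Min): min(14, 8, 7, 2) = 2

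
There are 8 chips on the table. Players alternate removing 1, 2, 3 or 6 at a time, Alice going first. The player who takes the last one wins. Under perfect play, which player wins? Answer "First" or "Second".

Mark each pile size as W (mover wins) or L (mover loses):
i:   0  1  2  3  4  5  6  7  8
     L  W  W  W  L  W  W  W  L
Position 8 is L, so the second player wins.

Second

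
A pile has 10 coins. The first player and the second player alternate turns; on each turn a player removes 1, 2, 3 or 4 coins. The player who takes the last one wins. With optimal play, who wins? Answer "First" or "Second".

i:   0  1  2  3  4  5  6  7  8  9 10
     L  W  W  W  W  L  W  W  W  W  L
Position 10 is L, so the second player wins.

Second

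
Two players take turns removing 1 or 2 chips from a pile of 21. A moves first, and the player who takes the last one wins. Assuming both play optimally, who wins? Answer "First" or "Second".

Second

Mark each pile size as W (mover wins) or L (mover loses):
i:   0  1  2  3  4  5  6  7  8  9 10 11 12 13 14 15 16 17 18 19 20 21
     L  W  W  L  W  W  L  W  W  L  W  W  L  W  W  L  W  W  L  W  W  L
Position 21 is L, so the second player wins.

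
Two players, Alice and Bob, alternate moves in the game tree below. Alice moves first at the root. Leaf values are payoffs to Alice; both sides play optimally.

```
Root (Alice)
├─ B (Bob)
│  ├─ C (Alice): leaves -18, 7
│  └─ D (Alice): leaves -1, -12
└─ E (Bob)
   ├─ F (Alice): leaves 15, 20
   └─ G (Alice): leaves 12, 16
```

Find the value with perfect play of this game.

C (Alice): max(-18, 7) = 7
D (Alice): max(-1, -12) = -1
B (Bob): min(7, -1) = -1
F (Alice): max(15, 20) = 20
G (Alice): max(12, 16) = 16
E (Bob): min(20, 16) = 16
Root (Alice): max(-1, 16) = 16

16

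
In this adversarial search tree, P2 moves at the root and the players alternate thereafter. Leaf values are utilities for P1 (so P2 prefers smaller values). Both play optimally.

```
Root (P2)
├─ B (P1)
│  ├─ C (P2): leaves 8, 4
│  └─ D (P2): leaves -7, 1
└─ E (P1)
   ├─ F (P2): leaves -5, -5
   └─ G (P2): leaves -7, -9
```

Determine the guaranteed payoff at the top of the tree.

-5

C (P2): min(8, 4) = 4
D (P2): min(-7, 1) = -7
B (P1): max(4, -7) = 4
F (P2): min(-5, -5) = -5
G (P2): min(-7, -9) = -9
E (P1): max(-5, -9) = -5
Root (P2): min(4, -5) = -5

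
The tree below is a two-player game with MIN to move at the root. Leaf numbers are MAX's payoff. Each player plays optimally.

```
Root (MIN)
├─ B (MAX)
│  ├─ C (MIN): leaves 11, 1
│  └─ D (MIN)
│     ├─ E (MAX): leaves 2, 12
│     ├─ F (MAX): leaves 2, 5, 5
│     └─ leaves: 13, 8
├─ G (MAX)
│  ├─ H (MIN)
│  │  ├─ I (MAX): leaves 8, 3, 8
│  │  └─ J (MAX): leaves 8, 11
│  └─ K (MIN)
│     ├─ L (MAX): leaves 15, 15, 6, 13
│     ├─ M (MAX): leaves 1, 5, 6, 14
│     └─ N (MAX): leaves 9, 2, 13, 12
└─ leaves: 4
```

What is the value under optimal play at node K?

13

L: max(15, 15, 6, 13) = 15
M: max(1, 5, 6, 14) = 14
N: max(9, 2, 13, 12) = 13
K: min(15, 14, 13) = 13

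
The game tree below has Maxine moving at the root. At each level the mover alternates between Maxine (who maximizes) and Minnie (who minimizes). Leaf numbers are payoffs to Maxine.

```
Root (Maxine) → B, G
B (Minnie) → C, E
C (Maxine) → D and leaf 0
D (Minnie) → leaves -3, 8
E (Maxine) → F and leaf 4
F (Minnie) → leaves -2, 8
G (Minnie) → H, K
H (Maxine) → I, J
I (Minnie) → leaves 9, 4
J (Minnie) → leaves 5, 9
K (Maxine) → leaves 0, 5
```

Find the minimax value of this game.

5

D (Minnie): min(-3, 8) = -3
C (Maxine): max(-3, 0) = 0
F (Minnie): min(-2, 8) = -2
E (Maxine): max(-2, 4) = 4
B (Minnie): min(0, 4) = 0
I (Minnie): min(9, 4) = 4
J (Minnie): min(5, 9) = 5
H (Maxine): max(4, 5) = 5
K (Maxine): max(0, 5) = 5
G (Minnie): min(5, 5) = 5
Root (Maxine): max(0, 5) = 5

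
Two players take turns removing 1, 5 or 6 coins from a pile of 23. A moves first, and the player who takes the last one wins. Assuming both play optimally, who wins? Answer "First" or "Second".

Compute winning (W) and losing (L) positions by backward induction:
i:   0  1  2  3  4  5  6  7  8  9 10 11 12 13 14 15 16 17 18 19 20 21 22 23
     L  W  L  W  L  W  W  W  W  W  W  L  W  L  W  L  W  W  W  W  W  W  L  W
Position 23 is W, so the first player wins.

First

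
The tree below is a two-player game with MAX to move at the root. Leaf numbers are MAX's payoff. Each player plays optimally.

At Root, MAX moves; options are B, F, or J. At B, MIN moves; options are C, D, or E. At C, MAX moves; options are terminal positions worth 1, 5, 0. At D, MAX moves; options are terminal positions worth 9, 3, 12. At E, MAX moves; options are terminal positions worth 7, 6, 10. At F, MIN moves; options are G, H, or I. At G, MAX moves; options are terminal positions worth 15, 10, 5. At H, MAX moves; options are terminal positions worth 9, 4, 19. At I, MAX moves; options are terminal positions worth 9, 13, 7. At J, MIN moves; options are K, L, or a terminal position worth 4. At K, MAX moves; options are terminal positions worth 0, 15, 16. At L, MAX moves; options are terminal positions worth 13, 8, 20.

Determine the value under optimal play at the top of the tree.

C (MAX): max(1, 5, 0) = 5
D (MAX): max(9, 3, 12) = 12
E (MAX): max(7, 6, 10) = 10
B (MIN): min(5, 12, 10) = 5
G (MAX): max(15, 10, 5) = 15
H (MAX): max(9, 4, 19) = 19
I (MAX): max(9, 13, 7) = 13
F (MIN): min(15, 19, 13) = 13
K (MAX): max(0, 15, 16) = 16
L (MAX): max(13, 8, 20) = 20
J (MIN): min(16, 20, 4) = 4
Root (MAX): max(5, 13, 4) = 13

13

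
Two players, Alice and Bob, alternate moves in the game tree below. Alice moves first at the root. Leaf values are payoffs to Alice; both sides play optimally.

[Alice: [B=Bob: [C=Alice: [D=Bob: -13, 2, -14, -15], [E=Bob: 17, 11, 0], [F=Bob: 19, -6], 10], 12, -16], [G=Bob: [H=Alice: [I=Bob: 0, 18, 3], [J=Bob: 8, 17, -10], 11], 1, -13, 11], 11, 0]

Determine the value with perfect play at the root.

11

D (Bob): min(-13, 2, -14, -15) = -15
E (Bob): min(17, 11, 0) = 0
F (Bob): min(19, -6) = -6
C (Alice): max(-15, 0, -6, 10) = 10
B (Bob): min(10, 12, -16) = -16
I (Bob): min(0, 18, 3) = 0
J (Bob): min(8, 17, -10) = -10
H (Alice): max(0, -10, 11) = 11
G (Bob): min(11, 1, -13, 11) = -13
Root (Alice): max(-16, -13, 11, 0) = 11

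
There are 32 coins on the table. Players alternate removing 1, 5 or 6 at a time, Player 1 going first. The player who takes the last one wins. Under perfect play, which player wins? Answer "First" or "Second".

First

Mark each pile size as W (mover wins) or L (mover loses):
i:   0  1  2  3  4  5  6  7  8  9 10 11 12 13 14 15 16 17 18 19 20 21 22 23 24 25 26 27 28 29 30 31 32
     L  W  L  W  L  W  W  W  W  W  W  L  W  L  W  L  W  W  W  W  W  W  L  W  L  W  L  W  W  W  W  W  W
Position 32 is W, so the first player wins.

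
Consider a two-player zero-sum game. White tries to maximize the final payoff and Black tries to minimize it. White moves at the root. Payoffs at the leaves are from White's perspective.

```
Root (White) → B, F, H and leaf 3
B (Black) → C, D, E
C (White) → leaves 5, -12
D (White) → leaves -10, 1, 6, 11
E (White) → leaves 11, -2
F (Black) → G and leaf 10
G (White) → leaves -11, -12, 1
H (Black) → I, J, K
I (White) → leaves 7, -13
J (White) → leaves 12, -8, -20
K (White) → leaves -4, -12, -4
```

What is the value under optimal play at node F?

1

G: max(-11, -12, 1) = 1
F: min(1, 10) = 1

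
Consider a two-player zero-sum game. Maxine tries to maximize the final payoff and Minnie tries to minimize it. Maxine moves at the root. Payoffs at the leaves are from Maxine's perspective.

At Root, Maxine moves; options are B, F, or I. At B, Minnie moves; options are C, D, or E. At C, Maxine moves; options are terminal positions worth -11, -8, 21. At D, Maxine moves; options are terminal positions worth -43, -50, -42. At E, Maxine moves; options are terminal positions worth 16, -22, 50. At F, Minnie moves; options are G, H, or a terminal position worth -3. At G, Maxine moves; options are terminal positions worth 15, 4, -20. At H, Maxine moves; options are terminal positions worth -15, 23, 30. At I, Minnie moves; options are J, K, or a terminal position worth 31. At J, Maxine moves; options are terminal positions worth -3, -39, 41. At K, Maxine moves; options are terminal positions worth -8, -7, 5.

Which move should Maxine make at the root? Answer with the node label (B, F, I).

I

C (Maxine): max(-11, -8, 21) = 21
D (Maxine): max(-43, -50, -42) = -42
E (Maxine): max(16, -22, 50) = 50
B (Minnie): min(21, -42, 50) = -42
G (Maxine): max(15, 4, -20) = 15
H (Maxine): max(-15, 23, 30) = 30
F (Minnie): min(15, 30, -3) = -3
J (Maxine): max(-3, -39, 41) = 41
K (Maxine): max(-8, -7, 5) = 5
I (Minnie): min(41, 5, 31) = 5
Root (Maxine): max(-42, -3, 5) = 5
Maxine picks the child with the highest value: I (value 5).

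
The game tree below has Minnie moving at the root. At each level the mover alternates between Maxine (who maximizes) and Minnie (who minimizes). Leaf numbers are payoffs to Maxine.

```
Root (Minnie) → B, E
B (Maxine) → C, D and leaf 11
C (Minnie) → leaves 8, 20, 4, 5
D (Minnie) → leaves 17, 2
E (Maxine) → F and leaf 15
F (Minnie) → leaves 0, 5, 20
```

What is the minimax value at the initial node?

11

C (Minnie): min(8, 20, 4, 5) = 4
D (Minnie): min(17, 2) = 2
B (Maxine): max(4, 2, 11) = 11
F (Minnie): min(0, 5, 20) = 0
E (Maxine): max(0, 15) = 15
Root (Minnie): min(11, 15) = 11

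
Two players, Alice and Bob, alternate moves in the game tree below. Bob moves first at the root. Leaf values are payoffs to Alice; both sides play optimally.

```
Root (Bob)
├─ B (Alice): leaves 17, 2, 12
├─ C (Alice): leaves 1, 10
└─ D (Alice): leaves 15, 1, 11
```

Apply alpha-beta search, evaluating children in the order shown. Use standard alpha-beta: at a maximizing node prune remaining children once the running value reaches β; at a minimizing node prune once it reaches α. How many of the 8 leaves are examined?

B [α=-∞,β=+∞]: v=17
C [α=-∞,β=17]: v=10
D [α=-∞,β=10]: v=15 after child 1 ≥ β → β-cutoff, skip 2
Root [α=-∞,β=+∞]: v=10
Leaves evaluated: 6 of 8.

6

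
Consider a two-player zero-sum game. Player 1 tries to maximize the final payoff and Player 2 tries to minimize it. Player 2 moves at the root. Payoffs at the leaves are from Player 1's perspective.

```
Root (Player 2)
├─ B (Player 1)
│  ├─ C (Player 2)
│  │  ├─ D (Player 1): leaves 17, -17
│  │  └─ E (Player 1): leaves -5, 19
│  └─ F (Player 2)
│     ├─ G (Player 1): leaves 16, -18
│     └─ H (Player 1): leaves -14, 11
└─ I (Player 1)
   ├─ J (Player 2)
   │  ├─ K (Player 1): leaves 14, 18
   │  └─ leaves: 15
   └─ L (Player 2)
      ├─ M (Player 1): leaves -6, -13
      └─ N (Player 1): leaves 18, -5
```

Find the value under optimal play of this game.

15

D (Player 1): max(17, -17) = 17
E (Player 1): max(-5, 19) = 19
C (Player 2): min(17, 19) = 17
G (Player 1): max(16, -18) = 16
H (Player 1): max(-14, 11) = 11
F (Player 2): min(16, 11) = 11
B (Player 1): max(17, 11) = 17
K (Player 1): max(14, 18) = 18
J (Player 2): min(18, 15) = 15
M (Player 1): max(-6, -13) = -6
N (Player 1): max(18, -5) = 18
L (Player 2): min(-6, 18) = -6
I (Player 1): max(15, -6) = 15
Root (Player 2): min(17, 15) = 15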